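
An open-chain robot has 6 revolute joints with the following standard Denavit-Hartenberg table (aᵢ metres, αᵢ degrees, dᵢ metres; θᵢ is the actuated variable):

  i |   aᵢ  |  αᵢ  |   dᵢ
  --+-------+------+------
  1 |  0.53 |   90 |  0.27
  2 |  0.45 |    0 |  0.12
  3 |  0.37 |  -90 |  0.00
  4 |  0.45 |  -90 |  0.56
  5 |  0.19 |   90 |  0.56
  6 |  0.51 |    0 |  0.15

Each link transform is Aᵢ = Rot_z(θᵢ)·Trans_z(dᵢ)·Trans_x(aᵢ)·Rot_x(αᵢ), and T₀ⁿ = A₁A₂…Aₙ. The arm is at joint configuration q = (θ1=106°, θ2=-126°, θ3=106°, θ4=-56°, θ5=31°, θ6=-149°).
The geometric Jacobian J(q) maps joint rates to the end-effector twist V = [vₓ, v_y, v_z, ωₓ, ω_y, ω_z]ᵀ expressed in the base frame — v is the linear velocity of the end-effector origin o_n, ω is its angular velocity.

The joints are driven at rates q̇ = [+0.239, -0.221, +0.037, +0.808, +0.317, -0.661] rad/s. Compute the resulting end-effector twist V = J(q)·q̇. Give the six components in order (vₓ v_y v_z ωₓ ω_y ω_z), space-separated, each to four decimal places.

o_n = [-0.1486, 1.2990, 0.4014]
J₁: ẑ×o_n = [-1.2990, -0.1486, 0.0000], ω = ẑ
J2: z=[0.9613, 0.2756, 0.0000] o=[-0.1461, 0.5095, 0.2700] → [0.0362, -0.1263, 0.7596, 0.9613, 0.2756, 0.0000]
J3: z=[0.9613, 0.2756, 0.0000] o=[0.0422, 0.2883, -0.0941] → [0.1366, -0.4763, 1.0241, 0.9613, 0.2756, 0.0000]
J4: z=[-0.0943, 0.3288, 0.9397] o=[-0.0537, 0.6225, -0.2206] → [-0.4311, -0.0306, -0.0326, -0.0943, 0.3288, 0.9397]
J5: z=[-0.7523, 0.5947, -0.2835] o=[0.1870, 1.1367, 0.2196] → [0.1542, 0.2320, 0.0775, -0.7523, 0.5947, -0.2835]
J6: z=[0.2550, 0.6597, 0.7070] o=[-0.1189, 1.5571, -0.0623] → [0.4884, -0.1393, -0.0462, 0.2550, 0.6597, 0.7070]
V = J·q̇ = [-0.9358, 0.1157, -0.1011, -0.6601, -0.0326, 0.4411]

-0.9358 0.1157 -0.1011 -0.6601 -0.0326 0.4411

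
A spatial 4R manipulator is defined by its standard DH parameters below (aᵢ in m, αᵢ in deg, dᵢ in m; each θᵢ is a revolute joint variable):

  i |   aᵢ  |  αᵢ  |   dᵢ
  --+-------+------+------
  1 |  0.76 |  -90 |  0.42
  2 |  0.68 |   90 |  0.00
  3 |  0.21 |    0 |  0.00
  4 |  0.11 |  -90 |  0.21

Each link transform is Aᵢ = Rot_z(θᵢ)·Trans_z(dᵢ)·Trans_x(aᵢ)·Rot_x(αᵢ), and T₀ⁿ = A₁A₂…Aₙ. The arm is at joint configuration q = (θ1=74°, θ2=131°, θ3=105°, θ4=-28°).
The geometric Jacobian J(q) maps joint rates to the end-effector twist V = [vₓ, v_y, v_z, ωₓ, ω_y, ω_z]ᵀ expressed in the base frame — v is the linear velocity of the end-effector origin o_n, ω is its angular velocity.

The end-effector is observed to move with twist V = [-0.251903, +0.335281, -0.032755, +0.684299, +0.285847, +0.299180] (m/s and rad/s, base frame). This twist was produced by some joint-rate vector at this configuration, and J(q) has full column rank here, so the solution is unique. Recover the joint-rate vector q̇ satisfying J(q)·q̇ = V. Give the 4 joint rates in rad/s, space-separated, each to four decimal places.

o_n = [-0.1625, 0.5582, -0.2086]
J₁: ẑ×o_n = [-0.5582, -0.1625, 0.0000], ω = ẑ
J2: z=[-0.9613, 0.2756, 0.0000] o=[0.2095, 0.7306, 0.4200] → [-0.1733, -0.6043, 0.2682, -0.9613, 0.2756, 0.0000]
J3: z=[0.2080, 0.7255, -0.6561] o=[0.0865, 0.3017, -0.0932] → [0.0845, 0.1874, 0.2340, 0.2080, 0.7255, -0.6561]
J4: z=[0.2080, 0.7255, -0.6561] o=[-0.0986, 0.3919, -0.0522] → [-0.0044, 0.0744, 0.0809, 0.2080, 0.7255, -0.6561]
q̇ = J⁺·V = [0.7020, -0.5790, 0.4760, 0.1380]

0.7020 -0.5790 0.4760 0.1380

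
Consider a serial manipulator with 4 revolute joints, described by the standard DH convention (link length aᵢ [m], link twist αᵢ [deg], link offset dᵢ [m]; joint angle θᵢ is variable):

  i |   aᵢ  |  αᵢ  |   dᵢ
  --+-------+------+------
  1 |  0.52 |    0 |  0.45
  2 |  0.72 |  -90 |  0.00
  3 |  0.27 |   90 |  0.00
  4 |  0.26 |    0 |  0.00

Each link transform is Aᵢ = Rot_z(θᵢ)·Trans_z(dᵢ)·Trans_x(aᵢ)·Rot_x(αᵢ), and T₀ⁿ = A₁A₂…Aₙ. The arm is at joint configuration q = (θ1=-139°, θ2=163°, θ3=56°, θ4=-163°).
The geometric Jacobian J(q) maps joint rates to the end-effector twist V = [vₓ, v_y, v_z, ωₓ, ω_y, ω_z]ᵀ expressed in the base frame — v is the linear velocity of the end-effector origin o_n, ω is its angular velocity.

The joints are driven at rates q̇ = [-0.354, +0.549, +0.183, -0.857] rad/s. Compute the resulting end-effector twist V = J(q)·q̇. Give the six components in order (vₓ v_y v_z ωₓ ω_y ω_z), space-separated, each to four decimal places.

o_n = [0.3071, -0.1129, 0.4323]
J₁: ẑ×o_n = [0.1129, 0.3071, -0.0000], ω = ẑ
J2: z=[0.0000, 0.0000, 1.0000] o=[-0.3924, -0.3412, 0.4500] → [-0.2283, 0.6996, 0.0000, 0.0000, 0.0000, 1.0000]
J3: z=[-0.4067, 0.9135, 0.0000] o=[0.2653, -0.0483, 0.4500] → [-0.0162, -0.0072, -0.0119, -0.4067, 0.9135, 0.0000]
J4: z=[0.7574, 0.3372, 0.5592] o=[0.4032, 0.0131, 0.2262] → [0.1400, -0.2099, -0.0630, 0.7574, 0.3372, 0.5592]
V = J·q̇ = [-0.2882, 0.4539, 0.0518, -0.7235, -0.1218, -0.2842]

-0.2882 0.4539 0.0518 -0.7235 -0.1218 -0.2842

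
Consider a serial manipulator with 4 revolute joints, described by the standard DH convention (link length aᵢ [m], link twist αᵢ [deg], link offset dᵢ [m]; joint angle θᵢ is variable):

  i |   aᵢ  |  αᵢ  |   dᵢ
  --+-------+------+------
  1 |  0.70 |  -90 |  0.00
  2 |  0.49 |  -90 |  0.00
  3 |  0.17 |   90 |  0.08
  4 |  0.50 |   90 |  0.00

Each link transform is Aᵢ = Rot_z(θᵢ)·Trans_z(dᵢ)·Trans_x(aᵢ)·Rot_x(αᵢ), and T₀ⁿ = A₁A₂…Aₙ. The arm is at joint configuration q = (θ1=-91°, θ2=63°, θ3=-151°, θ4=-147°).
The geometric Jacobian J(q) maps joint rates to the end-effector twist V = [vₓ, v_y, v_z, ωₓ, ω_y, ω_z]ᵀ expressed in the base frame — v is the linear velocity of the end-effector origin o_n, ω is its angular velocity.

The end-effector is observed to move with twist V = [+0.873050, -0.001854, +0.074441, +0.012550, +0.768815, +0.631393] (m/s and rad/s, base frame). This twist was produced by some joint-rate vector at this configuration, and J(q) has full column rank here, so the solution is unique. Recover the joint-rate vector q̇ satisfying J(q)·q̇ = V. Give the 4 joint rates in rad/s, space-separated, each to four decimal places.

0.8360 0.3000 0.7780 0.3440

o_n = [-0.1417, -1.1905, -0.5436]
J₁: ẑ×o_n = [1.1905, -0.1417, 0.0000], ω = ẑ
J2: z=[0.9998, -0.0175, 0.0000] o=[-0.0122, -0.6999, 0.0000] → [0.0095, 0.5435, -0.4928, 0.9998, -0.0175, 0.0000]
J3: z=[0.0156, 0.8909, -0.4540] o=[-0.0161, -0.9223, -0.4366] → [-0.2171, 0.0587, 0.1077, 0.0156, 0.8909, -0.4540]
J4: z=[-0.8706, 0.2353, 0.4320] o=[0.0687, -0.7850, -0.3404] → [0.1274, -0.2678, 0.4026, -0.8706, 0.2353, 0.4320]
q̇ = J⁺·V = [0.8360, 0.3000, 0.7780, 0.3440]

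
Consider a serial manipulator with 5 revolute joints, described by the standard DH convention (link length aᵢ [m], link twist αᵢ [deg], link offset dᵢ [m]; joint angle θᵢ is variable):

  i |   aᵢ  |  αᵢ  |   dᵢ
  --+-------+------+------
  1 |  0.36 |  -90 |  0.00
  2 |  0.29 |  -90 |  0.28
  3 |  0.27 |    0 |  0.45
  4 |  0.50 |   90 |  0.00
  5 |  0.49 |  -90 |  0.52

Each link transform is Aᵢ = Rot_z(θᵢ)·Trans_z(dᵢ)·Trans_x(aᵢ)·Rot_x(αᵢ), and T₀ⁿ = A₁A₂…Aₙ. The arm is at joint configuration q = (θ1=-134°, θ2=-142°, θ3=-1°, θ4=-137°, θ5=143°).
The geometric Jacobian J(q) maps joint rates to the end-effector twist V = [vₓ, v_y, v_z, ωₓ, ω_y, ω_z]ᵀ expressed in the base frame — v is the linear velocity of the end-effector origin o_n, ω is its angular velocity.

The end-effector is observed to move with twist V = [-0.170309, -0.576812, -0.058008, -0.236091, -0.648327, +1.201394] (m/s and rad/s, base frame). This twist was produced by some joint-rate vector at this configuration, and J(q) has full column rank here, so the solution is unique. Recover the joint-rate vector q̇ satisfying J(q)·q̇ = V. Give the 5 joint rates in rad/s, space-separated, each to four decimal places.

o_n = [-0.5177, -0.4943, 0.6678]
J₁: ẑ×o_n = [0.4943, -0.5177, 0.0000], ω = ẑ
J2: z=[0.7193, -0.6947, 0.0000] o=[-0.2501, -0.2590, 0.0000] → [-0.4639, -0.4804, -0.3552, 0.7193, -0.6947, 0.0000]
J3: z=[-0.4277, -0.4429, 0.7880] o=[0.1101, -0.2891, 0.1785] → [-0.0550, -0.2854, -0.1902, -0.4277, -0.4429, 0.7880]
J4: z=[-0.4277, -0.4429, 0.7880] o=[0.0688, -0.3386, 0.6993] → [0.1367, -0.4756, -0.1931, -0.4277, -0.4429, 0.7880]
J5: z=[-0.9009, 0.1369, -0.4120] o=[0.1061, -0.7817, 0.4706] → [0.1454, 0.4346, -0.1735, -0.9009, 0.1369, -0.4120]
q̇ = J⁺·V = [-0.5510, -0.3660, 0.9550, 0.8140, -0.8700]

-0.5510 -0.3660 0.9550 0.8140 -0.8700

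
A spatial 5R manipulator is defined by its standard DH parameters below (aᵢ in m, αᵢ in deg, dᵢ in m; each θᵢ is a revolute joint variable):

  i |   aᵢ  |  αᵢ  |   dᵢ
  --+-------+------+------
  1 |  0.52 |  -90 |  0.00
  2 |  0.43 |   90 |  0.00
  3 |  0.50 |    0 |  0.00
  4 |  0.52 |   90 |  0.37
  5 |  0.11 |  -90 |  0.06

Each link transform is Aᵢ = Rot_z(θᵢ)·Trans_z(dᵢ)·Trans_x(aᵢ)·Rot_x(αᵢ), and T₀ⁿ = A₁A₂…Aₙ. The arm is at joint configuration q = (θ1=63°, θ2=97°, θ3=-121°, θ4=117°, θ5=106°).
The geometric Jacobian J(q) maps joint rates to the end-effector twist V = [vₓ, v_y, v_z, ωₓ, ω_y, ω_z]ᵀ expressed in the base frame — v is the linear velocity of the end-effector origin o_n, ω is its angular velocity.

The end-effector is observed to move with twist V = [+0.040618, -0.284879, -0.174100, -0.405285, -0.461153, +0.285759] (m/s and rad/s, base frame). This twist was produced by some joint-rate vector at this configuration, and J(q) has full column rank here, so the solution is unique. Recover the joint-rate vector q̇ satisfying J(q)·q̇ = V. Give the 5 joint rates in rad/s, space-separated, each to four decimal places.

o_n = [0.8797, 0.5755, -0.7099]
J₁: ẑ×o_n = [-0.5755, 0.8797, 0.0000], ω = ẑ
J2: z=[-0.8910, 0.4540, 0.0000] o=[0.2361, 0.4633, 0.0000] → [-0.3223, -0.6325, -0.3922, -0.8910, 0.4540, 0.0000]
J3: z=[0.4506, 0.8844, -0.1219] o=[0.2123, 0.4166, -0.4268] → [-0.2310, 0.0462, -0.5187, 0.4506, 0.8844, -0.1219]
J4: z=[0.4506, 0.8844, -0.1219] o=[0.6084, 0.2500, -0.1712] → [-0.4367, 0.2097, -0.0933, 0.4506, 0.8844, -0.1219]
J5: z=[0.8927, -0.4453, 0.0692] o=[0.7787, 0.5044, -0.7312] → [-0.0144, -0.0120, 0.1084, 0.8927, -0.4453, 0.0692]
q̇ = J⁺·V = [0.1910, 0.4600, 0.1960, -0.7980, 0.3090]

0.1910 0.4600 0.1960 -0.7980 0.3090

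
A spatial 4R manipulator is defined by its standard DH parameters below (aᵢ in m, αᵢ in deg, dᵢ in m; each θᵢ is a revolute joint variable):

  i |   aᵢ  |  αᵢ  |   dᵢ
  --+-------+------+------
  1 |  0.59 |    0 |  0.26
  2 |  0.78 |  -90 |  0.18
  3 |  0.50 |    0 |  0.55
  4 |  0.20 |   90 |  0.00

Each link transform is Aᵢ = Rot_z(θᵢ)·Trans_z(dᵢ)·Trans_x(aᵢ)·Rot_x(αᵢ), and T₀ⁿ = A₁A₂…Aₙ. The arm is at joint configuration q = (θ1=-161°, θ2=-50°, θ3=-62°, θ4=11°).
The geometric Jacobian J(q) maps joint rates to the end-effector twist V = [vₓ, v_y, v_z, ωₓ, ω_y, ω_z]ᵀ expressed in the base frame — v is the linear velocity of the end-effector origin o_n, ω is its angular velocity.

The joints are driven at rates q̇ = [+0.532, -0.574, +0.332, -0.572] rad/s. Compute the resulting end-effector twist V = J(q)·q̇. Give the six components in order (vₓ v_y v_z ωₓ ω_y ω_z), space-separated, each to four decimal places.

0.0134 -0.1875 -0.0477 0.1236 0.2057 -0.0420

o_n = [-1.8188, -0.0761, 1.0369]
J₁: ẑ×o_n = [0.0761, -1.8188, 0.0000], ω = ẑ
J2: z=[0.0000, 0.0000, 1.0000] o=[-0.5579, -0.1921, 0.2600] → [-0.1160, -1.2610, 0.0000, 0.0000, 0.0000, 1.0000]
J3: z=[-0.5150, -0.8572, 0.0000] o=[-1.2264, 0.2096, 0.4400] → [-0.5116, 0.3074, -0.3606, -0.5150, -0.8572, 0.0000]
J4: z=[-0.5150, -0.8572, 0.0000] o=[-1.7109, -0.1409, 0.8815] → [-0.1332, 0.0801, -0.1259, -0.5150, -0.8572, 0.0000]
V = J·q̇ = [0.0134, -0.1875, -0.0477, 0.1236, 0.2057, -0.0420]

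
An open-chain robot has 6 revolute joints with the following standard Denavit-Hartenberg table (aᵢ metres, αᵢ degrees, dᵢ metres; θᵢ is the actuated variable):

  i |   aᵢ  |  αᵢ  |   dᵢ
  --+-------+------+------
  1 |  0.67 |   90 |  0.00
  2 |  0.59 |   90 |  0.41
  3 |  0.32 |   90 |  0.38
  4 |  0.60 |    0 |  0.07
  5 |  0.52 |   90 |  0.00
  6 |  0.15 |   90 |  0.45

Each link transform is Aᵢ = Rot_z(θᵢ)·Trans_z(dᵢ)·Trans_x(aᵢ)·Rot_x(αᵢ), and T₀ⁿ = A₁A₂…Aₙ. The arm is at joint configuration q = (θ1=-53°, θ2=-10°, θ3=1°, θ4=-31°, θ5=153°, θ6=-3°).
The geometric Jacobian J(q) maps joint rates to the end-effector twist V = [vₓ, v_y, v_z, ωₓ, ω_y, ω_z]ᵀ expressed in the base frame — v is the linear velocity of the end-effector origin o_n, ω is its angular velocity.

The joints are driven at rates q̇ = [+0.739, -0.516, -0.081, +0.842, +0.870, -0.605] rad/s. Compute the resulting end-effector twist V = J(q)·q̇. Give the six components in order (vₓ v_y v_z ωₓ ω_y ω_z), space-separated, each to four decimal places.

o_n = [0.8822, -1.7737, -1.1163]
J₁: ẑ×o_n = [1.7737, 0.8822, -0.0000], ω = ẑ
J2: z=[-0.7986, -0.6018, 0.0000] o=[0.4032, -0.5351, 0.0000] → [0.6718, -0.8915, 1.2775, -0.7986, -0.6018, 0.0000]
J3: z=[-0.1045, 0.1387, -0.9848] o=[0.4255, -1.2459, -0.1025] → [-0.6605, -0.5558, -0.0082, -0.1045, 0.1387, -0.9848]
J4: z=[0.8089, 0.5880, -0.0030] o=[0.5709, -1.4482, -0.5322] → [-0.3444, 0.4714, -0.4464, 0.8089, 0.5880, -0.0030]
J5: z=[0.8089, 0.5880, -0.0030] o=[0.9574, -1.8597, -0.3174] → [-0.4695, 0.6464, 0.1137, 0.8089, 0.5880, -0.0030]
J6: z=[0.4353, -0.6023, -0.6691] o=[0.7519, -1.5790, -0.7039] → [0.1181, 0.0923, -0.0063, 0.4353, -0.6023, -0.6691]
V = J·q̇ = [0.2478, 2.0604, -0.9316, 1.5419, 1.6704, 1.2184]

0.2478 2.0604 -0.9316 1.5419 1.6704 1.2184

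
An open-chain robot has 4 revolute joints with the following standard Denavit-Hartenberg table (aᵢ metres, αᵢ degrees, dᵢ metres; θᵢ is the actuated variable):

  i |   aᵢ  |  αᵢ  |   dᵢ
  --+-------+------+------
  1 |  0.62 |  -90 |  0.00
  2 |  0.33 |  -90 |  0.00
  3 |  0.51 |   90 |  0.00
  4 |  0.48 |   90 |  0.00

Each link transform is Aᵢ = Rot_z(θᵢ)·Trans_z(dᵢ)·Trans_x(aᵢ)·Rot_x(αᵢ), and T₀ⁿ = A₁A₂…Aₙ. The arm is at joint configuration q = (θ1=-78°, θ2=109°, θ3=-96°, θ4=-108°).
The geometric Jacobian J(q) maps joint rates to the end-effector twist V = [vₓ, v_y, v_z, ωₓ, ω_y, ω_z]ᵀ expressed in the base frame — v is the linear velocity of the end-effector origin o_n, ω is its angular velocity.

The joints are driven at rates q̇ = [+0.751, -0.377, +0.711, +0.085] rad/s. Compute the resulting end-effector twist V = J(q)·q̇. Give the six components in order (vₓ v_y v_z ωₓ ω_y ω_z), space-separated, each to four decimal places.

o_n = [0.5507, -0.8608, -0.4249]
J₁: ẑ×o_n = [0.8608, 0.5507, -0.0000], ω = ẑ
J2: z=[0.9781, 0.2079, 0.0000] o=[0.1289, -0.6065, 0.0000] → [-0.0883, 0.4156, -0.3365, 0.9781, 0.2079, 0.0000]
J3: z=[-0.1966, 0.9249, 0.3256] o=[0.1066, -0.5014, -0.3120] → [0.0126, 0.1224, -0.3401, -0.1966, 0.9249, 0.3256]
J4: z=[-0.0349, -0.3384, 0.9403] o=[0.6063, -0.4129, -0.2616] → [0.4765, -0.0580, -0.0032, -0.0349, -0.3384, 0.9403]
V = J·q̇ = [0.7293, 0.3390, -0.1152, -0.5115, 0.5504, 1.0624]

0.7293 0.3390 -0.1152 -0.5115 0.5504 1.0624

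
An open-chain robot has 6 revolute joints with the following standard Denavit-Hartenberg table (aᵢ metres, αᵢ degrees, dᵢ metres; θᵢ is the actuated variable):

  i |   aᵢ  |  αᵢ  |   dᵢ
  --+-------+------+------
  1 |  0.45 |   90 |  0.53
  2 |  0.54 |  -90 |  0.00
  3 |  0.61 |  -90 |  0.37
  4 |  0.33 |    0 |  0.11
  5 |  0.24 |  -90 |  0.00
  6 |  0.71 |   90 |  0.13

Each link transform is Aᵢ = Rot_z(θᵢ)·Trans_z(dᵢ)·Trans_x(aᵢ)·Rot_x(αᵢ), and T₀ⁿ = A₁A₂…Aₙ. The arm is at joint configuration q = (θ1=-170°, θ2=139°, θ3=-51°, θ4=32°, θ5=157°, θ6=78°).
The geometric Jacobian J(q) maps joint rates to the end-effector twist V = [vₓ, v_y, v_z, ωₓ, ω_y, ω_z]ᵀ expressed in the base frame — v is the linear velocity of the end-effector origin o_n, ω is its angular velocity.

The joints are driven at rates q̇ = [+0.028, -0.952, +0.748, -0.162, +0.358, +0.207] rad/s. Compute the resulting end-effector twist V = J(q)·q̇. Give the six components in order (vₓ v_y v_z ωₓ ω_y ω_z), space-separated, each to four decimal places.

0.5181 0.3708 0.9208 0.9261 -0.9031 -0.5775

o_n = [-0.0196, 0.7862, 0.5141]
J₁: ẑ×o_n = [-0.7862, -0.0196, 0.0000], ω = ẑ
J2: z=[-0.1736, 0.9848, 0.0000] o=[-0.4432, -0.0781, 0.5300] → [-0.0157, -0.0028, -0.5672, -0.1736, 0.9848, 0.0000]
J3: z=[0.6461, 0.1139, -0.7547] o=[-0.0418, -0.0074, 0.8843] → [0.5567, 0.2224, 0.5102, 0.6461, 0.1139, -0.7547]
J4: z=[0.6869, -0.5179, 0.5099] o=[0.4002, 0.5519, 0.8569] → [0.0581, 0.0214, -0.0565, 0.6869, -0.5179, 0.5099]
J5: z=[0.6869, -0.5179, 0.5099] o=[0.4559, 0.7123, 1.1605] → [0.2971, 0.2016, -0.1955, 0.6869, -0.5179, 0.5099]
J6: z=[0.6902, 0.2451, -0.6808] o=[0.4013, 0.5156, 1.0343] → [0.0567, 0.6456, 0.2899, 0.6902, 0.2451, -0.6808]
V = J·q̇ = [0.5181, 0.3708, 0.9208, 0.9261, -0.9031, -0.5775]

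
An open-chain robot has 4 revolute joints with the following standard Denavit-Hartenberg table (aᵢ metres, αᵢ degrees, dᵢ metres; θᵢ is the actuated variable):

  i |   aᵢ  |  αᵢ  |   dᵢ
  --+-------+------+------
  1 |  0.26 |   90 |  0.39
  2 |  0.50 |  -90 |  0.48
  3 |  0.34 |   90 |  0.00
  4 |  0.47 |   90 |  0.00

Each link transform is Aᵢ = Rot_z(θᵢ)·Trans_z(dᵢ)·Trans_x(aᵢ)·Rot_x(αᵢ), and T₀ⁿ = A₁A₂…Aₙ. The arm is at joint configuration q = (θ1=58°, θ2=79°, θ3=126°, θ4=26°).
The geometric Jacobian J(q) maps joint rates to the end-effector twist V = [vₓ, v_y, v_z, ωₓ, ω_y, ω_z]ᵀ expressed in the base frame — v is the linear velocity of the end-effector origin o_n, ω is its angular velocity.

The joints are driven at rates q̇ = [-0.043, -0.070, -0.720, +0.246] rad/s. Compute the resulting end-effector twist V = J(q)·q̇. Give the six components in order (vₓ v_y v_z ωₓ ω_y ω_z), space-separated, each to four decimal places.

-0.2361 0.1482 0.4985 0.2127 0.7453 0.0150

o_n = [-0.0802, 0.1299, 0.4802]
J₁: ẑ×o_n = [-0.1299, -0.0802, 0.0000], ω = ẑ
J2: z=[0.8480, -0.5299, 0.0000] o=[0.1378, 0.2205, 0.3900] → [-0.0478, -0.0765, -0.1924, 0.8480, -0.5299, 0.0000]
J3: z=[-0.5202, -0.8325, 0.1908] o=[0.5954, 0.0470, 0.8808] → [0.3177, -0.3373, -0.6055, -0.5202, -0.8325, 0.1908]
J4: z=[-0.4167, 0.4424, 0.7942] o=[0.3419, 0.1605, 0.6846] → [-0.0661, -0.4204, 0.1995, -0.4167, 0.4424, 0.7942]
V = J·q̇ = [-0.2361, 0.1482, 0.4985, 0.2127, 0.7453, 0.0150]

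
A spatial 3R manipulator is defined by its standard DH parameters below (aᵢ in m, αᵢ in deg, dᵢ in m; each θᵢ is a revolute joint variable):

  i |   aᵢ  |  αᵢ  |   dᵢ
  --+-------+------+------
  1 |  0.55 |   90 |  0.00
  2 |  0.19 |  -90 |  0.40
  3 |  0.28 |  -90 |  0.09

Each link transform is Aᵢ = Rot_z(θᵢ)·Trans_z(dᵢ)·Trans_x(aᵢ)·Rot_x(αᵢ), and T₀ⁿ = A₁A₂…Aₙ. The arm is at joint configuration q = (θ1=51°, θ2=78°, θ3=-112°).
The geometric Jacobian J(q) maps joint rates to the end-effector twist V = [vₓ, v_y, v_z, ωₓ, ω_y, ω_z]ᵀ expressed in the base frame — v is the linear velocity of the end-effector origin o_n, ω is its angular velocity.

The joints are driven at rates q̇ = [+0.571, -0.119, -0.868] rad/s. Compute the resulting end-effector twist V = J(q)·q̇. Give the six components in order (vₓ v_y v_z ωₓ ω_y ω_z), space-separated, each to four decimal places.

-0.0684 0.4954 -0.2120 0.4418 0.7347 0.3905

o_n = [0.8145, -0.0423, 0.1020]
J₁: ẑ×o_n = [0.0423, 0.8145, -0.0000], ω = ẑ
J2: z=[0.7771, -0.6293, 0.0000] o=[0.3461, 0.4274, 0.0000] → [-0.0642, -0.0792, -0.0703, 0.7771, -0.6293, 0.0000]
J3: z=[-0.6156, -0.7602, 0.2079] o=[0.6818, 0.2064, 0.1858] → [0.1155, -0.0241, 0.2539, -0.6156, -0.7602, 0.2079]
V = J·q̇ = [-0.0684, 0.4954, -0.2120, 0.4418, 0.7347, 0.3905]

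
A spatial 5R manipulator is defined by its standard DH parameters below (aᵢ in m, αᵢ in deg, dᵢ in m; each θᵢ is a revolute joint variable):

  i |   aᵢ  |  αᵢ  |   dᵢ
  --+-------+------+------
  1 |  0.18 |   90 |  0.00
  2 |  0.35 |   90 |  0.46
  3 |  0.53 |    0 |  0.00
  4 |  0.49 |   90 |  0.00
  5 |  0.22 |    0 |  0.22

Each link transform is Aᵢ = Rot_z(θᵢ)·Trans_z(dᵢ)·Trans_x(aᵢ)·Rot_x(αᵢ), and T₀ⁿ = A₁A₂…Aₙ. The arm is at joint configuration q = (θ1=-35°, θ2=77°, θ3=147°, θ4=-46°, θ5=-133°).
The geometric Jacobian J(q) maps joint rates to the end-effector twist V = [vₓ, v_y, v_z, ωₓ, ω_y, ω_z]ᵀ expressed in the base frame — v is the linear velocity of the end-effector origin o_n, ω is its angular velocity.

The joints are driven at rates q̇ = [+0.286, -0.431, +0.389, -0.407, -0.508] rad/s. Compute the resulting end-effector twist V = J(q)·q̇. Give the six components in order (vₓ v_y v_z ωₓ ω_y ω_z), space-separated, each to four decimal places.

o_n = [-0.6154, -0.9416, 0.0913]
J₁: ẑ×o_n = [0.9416, -0.6154, 0.0000], ω = ẑ
J2: z=[-0.5736, -0.8192, 0.0000] o=[0.1474, -0.1032, 0.0000] → [-0.0748, 0.0524, -0.1440, -0.5736, -0.8192, 0.0000]
J3: z=[0.7982, -0.5589, -0.2250] o=[-0.0519, -0.5252, 0.3410] → [0.0459, 0.3261, -0.6473, 0.7982, -0.5589, -0.2250]
J4: z=[0.7982, -0.5589, -0.2250] o=[-0.2994, -0.7043, -0.0921] → [-0.1559, -0.0753, -0.3661, 0.7982, -0.5589, -0.2250]
J5: z=[0.0714, -0.2830, 0.9565] o=[-0.5925, -1.0863, -0.1832] → [-0.2160, -0.0416, 0.0038, 0.0714, -0.2830, 0.9565]
V = J·q̇ = [0.4926, -0.0200, -0.0427, 0.1966, 0.5069, -0.1958]

0.4926 -0.0200 -0.0427 0.1966 0.5069 -0.1958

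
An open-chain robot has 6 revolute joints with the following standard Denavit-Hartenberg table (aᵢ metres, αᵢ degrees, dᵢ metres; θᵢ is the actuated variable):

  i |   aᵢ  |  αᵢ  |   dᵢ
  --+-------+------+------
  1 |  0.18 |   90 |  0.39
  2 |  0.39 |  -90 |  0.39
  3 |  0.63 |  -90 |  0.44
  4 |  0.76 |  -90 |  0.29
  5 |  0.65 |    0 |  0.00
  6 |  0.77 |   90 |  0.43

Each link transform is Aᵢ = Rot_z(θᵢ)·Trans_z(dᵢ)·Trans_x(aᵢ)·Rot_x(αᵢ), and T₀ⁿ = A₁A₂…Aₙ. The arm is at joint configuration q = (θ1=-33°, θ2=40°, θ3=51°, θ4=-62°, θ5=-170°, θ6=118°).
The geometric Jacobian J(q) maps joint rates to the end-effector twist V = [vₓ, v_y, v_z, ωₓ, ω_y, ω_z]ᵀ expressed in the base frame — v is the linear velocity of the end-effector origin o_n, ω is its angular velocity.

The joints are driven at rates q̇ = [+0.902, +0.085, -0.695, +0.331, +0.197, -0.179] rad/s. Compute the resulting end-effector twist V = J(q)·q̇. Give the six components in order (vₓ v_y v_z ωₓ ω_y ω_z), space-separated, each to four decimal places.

o_n = [0.6863, 1.0409, 1.2417]
J₁: ẑ×o_n = [-1.0409, 0.6863, 0.0000], ω = ẑ
J2: z=[-0.5446, -0.8387, 0.0000] o=[0.1510, -0.0980, 0.3900] → [-0.7143, 0.4639, -0.1713, -0.5446, -0.8387, 0.0000]
J3: z=[-0.5391, 0.3501, 0.7660] o=[0.1891, -0.5878, 0.6407] → [-1.0372, 0.7049, -1.0521, -0.5391, 0.3501, 0.7660]
J4: z=[-0.1565, 0.8520, -0.4995] o=[0.4733, -0.1886, 1.2326] → [0.6219, -0.1050, -0.3740, -0.1565, 0.8520, -0.4995]
J5: z=[0.9838, 0.1793, -0.0025] o=[0.3614, 0.4323, 1.7461] → [-0.0889, 0.4954, 0.5405, 0.9838, 0.1793, -0.0025]
J6: z=[0.9838, 0.1793, -0.0025] o=[0.3997, 0.2136, 1.1352] → [0.0211, -0.1055, 0.7624, 0.9838, 0.1793, -0.0025]
V = J·q̇ = [-0.0941, 0.2503, 0.5628, 0.2943, -0.0293, 0.2042]

-0.0941 0.2503 0.5628 0.2943 -0.0293 0.2042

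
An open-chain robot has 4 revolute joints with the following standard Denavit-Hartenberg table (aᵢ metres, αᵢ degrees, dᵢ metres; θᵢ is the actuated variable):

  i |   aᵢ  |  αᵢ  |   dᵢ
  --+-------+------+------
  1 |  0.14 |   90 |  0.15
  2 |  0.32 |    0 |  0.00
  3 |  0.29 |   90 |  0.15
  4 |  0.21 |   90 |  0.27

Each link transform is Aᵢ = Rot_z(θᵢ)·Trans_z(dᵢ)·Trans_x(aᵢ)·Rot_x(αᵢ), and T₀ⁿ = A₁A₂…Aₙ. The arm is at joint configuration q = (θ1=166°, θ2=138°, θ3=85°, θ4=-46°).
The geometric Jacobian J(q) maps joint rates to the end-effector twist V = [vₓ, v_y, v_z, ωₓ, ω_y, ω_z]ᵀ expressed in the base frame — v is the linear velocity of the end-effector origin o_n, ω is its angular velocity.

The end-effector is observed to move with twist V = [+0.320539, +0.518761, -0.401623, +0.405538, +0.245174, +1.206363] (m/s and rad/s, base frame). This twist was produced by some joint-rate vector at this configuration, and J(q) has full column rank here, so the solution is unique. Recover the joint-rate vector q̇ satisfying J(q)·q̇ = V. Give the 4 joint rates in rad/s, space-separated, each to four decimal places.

o_n = [0.5826, -0.1464, 0.2643]
J₁: ẑ×o_n = [0.1464, 0.5826, -0.0000], ω = ẑ
J2: z=[0.2419, 0.9703, 0.0000] o=[-0.1358, 0.0339, 0.1500] → [0.1109, -0.0277, -0.7407, 0.2419, 0.9703, 0.0000]
J3: z=[0.2419, 0.9703, 0.0000] o=[0.0949, -0.0237, 0.3641] → [-0.0968, 0.0241, -0.5029, 0.2419, 0.9703, 0.0000]
J4: z=[0.6617, -0.1650, 0.7314] o=[0.3370, 0.0706, 0.1663] → [0.1425, 0.1148, -0.1030, 0.6617, -0.1650, 0.7314]
q̇ = J⁺·V = [0.8480, 0.7660, -0.4300, 0.4900]

0.8480 0.7660 -0.4300 0.4900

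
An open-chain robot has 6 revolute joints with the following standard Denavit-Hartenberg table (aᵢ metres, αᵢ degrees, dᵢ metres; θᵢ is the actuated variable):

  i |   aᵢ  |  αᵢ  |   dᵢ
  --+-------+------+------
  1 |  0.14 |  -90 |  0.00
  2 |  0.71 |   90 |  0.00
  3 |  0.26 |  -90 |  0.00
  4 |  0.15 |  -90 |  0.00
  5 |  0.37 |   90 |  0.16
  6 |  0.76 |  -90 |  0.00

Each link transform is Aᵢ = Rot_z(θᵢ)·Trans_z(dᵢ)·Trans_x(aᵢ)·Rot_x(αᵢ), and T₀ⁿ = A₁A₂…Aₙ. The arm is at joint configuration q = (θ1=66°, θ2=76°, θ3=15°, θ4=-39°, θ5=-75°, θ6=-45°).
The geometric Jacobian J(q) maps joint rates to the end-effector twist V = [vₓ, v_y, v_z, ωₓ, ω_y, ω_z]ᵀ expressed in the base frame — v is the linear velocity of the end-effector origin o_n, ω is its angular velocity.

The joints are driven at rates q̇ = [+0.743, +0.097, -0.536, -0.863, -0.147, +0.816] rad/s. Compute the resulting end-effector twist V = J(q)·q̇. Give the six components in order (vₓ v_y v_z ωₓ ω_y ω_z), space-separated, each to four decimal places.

o_n = [-0.5031, 1.1562, -0.6406]
J₁: ẑ×o_n = [-1.1562, -0.5031, 0.0000], ω = ẑ
J2: z=[-0.9135, 0.4067, 0.0000] o=[0.0569, 0.1279, 0.0000] → [-0.2606, -0.5853, -0.7116, -0.9135, 0.4067, 0.0000]
J3: z=[0.3947, 0.8864, 0.2419] o=[0.1268, 0.2848, -0.6889] → [-0.1680, -0.1714, 0.9022, 0.3947, 0.8864, 0.2419]
J4: z=[-0.9079, 0.3357, 0.2511] o=[0.0900, 0.3677, -0.9326] → [-0.1000, 0.1161, -0.5168, -0.9079, 0.3357, 0.2511]
J5: z=[-0.3957, -0.4883, -0.7778] o=[0.1108, 0.4885, -1.0190] → [0.3346, 0.6272, -0.5639, -0.3957, -0.4883, -0.7778]
J6: z=[-0.3687, -0.6912, 0.6215] o=[-0.2637, 0.6075, -1.1089] → [-0.6647, 0.0239, -0.3678, -0.3687, -0.6912, 0.6215]
V = J·q̇ = [-1.2995, -0.5116, -0.3238, 0.2406, -1.2176, 1.0181]

-1.2995 -0.5116 -0.3238 0.2406 -1.2176 1.0181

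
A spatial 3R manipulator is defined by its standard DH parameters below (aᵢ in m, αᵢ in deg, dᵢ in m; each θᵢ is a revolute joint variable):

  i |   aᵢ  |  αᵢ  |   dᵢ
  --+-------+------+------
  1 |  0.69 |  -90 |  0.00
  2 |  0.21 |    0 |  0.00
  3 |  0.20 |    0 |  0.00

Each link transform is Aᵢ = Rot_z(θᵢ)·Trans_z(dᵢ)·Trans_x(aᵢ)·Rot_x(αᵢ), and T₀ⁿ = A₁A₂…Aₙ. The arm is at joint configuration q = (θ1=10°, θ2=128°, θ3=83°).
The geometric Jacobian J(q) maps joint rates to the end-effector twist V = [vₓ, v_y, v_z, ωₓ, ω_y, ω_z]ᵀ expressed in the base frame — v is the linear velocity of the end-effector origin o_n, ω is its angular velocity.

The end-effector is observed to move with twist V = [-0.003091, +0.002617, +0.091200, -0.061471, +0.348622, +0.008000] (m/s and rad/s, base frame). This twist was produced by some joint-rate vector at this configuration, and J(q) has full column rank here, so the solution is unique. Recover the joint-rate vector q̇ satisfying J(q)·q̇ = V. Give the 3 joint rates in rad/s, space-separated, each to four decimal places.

o_n = [0.3834, 0.0676, -0.0625]
J₁: ẑ×o_n = [-0.0676, 0.3834, 0.0000], ω = ẑ
J2: z=[-0.1736, 0.9848, 0.0000] o=[0.6795, 0.1198, 0.0000] → [-0.0615, -0.0108, 0.3007, -0.1736, 0.9848, 0.0000]
J3: z=[-0.1736, 0.9848, 0.0000] o=[0.5522, 0.0974, -0.1655] → [0.1014, 0.0179, 0.1714, -0.1736, 0.9848, 0.0000]
q̇ = J⁺·V = [0.0080, 0.2360, 0.1180]

0.0080 0.2360 0.1180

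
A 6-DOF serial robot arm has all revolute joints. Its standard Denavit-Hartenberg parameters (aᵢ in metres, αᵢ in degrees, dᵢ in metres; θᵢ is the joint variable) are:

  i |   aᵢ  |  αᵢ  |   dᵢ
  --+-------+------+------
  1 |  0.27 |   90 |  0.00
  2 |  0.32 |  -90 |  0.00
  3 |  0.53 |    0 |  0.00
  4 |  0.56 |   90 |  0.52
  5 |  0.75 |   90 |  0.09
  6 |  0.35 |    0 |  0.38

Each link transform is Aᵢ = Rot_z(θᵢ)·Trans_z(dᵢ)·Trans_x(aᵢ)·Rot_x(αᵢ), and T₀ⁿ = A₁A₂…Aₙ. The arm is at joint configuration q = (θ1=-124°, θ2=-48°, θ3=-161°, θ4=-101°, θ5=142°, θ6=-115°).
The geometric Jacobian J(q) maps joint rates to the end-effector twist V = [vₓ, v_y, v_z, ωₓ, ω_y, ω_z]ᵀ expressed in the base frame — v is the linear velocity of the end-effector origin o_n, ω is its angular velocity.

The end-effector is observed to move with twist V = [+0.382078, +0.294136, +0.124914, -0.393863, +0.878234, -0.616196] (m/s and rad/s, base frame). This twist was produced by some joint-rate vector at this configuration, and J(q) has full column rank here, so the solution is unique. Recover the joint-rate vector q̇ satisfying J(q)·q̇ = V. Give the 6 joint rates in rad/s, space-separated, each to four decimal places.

o_n = [-0.3839, -0.7699, 1.1312]
J₁: ẑ×o_n = [0.7699, -0.3839, 0.0000], ω = ẑ
J2: z=[-0.8290, 0.5592, 0.0000] o=[-0.1510, -0.2238, 0.0000] → [0.6326, 0.9378, 0.5829, -0.8290, 0.5592, 0.0000]
J3: z=[-0.4156, -0.6161, 0.6691] o=[-0.2707, -0.4014, -0.2378] → [-0.5969, 0.4932, 0.0834, -0.4156, -0.6161, 0.6691]
J4: z=[-0.4156, -0.6161, 0.6691] o=[-0.2263, -0.0269, 0.1346] → [-0.1168, 0.3087, 0.2116, -0.4156, -0.6161, 0.6691]
J5: z=[-0.2552, -0.6272, -0.7359] o=[0.0466, -0.6141, 0.5405] → [-0.4851, 0.4675, -0.2302, -0.2552, -0.6272, -0.7359]
J6: z=[0.2100, -0.7789, 0.5910] o=[-0.6843, -0.6734, 0.7221] → [-0.2616, 0.0916, 0.2137, 0.2100, -0.7789, 0.5910]
q̇ = J⁺·V = [-0.2560, 0.4040, -0.1640, 0.0570, -0.1290, -0.6490]

-0.2560 0.4040 -0.1640 0.0570 -0.1290 -0.6490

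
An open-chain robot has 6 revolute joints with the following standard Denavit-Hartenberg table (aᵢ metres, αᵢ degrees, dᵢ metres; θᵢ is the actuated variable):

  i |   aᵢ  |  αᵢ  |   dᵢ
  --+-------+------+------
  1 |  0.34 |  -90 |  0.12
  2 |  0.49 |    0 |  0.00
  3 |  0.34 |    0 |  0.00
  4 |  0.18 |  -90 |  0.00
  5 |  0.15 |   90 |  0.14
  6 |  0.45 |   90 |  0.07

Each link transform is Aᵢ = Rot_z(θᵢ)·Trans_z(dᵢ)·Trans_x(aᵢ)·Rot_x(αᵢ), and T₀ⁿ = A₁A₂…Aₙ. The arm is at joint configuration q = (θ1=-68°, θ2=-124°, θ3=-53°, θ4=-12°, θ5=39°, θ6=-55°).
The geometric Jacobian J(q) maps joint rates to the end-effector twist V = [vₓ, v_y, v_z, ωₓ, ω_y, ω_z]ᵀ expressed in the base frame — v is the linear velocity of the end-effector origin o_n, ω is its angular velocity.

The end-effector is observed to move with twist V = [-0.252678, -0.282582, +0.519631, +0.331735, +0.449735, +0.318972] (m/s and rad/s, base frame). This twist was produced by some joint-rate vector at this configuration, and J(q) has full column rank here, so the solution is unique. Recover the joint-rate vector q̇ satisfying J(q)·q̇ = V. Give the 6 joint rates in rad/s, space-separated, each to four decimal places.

o_n = [-0.4770, 0.6403, 0.2336]
J₁: ẑ×o_n = [-0.6403, -0.4770, 0.0000], ω = ẑ
J2: z=[0.9272, 0.3746, 0.0000] o=[0.1274, -0.3152, 0.1200] → [0.0425, -0.1053, 1.1123, 0.9272, 0.3746, 0.0000]
J3: z=[0.9272, 0.3746, 0.0000] o=[0.0247, -0.0612, 0.5262] → [-0.1096, 0.2714, 0.8383, 0.9272, 0.3746, 0.0000]
J4: z=[0.9272, 0.3746, 0.0000] o=[-0.1025, 0.2536, 0.5440] → [-0.1163, 0.2879, 0.4988, 0.9272, 0.3746, 0.0000]
J5: z=[-0.0586, 0.1450, 0.9877] o=[-0.1691, 0.4185, 0.5159] → [-0.2600, -0.3207, 0.0317, -0.0586, 0.1450, 0.9877]
J6: z=[0.4877, 0.8674, -0.0984] o=[-0.3079, 0.5102, 0.6359] → [-0.3362, 0.2129, 0.2101, 0.4877, 0.8674, -0.0984]
q̇ = J⁺·V = [0.2570, 0.6620, -0.1430, -0.3880, 0.1070, 0.4440]

0.2570 0.6620 -0.1430 -0.3880 0.1070 0.4440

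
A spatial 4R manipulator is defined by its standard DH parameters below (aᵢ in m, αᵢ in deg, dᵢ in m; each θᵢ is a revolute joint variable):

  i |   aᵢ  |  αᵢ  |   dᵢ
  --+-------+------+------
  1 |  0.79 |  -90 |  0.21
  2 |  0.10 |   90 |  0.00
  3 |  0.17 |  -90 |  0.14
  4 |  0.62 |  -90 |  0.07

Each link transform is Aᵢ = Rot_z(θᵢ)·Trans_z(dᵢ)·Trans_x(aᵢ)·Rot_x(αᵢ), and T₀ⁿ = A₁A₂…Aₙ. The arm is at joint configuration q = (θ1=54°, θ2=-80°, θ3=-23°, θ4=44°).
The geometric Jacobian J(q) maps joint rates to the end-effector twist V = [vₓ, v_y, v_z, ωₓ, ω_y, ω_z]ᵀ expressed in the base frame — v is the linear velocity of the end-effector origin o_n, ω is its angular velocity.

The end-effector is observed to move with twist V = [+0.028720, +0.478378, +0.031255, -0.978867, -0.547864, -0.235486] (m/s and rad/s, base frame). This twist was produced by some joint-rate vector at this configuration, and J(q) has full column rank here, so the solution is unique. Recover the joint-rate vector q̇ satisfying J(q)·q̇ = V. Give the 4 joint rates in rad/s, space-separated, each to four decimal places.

o_n = [0.8461, 0.8647, 0.8433]
J₁: ẑ×o_n = [-0.8647, 0.8461, 0.0000], ω = ẑ
J2: z=[-0.8090, 0.5878, 0.0000] o=[0.4644, 0.6391, 0.2100] → [0.3723, 0.5124, -0.4068, -0.8090, 0.5878, 0.0000]
J3: z=[-0.5789, -0.7967, 0.1736] o=[0.4746, 0.6532, 0.3085] → [-0.4629, 0.3741, 0.1736, -0.5789, -0.7967, 0.1736]
J4: z=[-0.7048, 0.5960, 0.3848] o=[0.4632, 0.5246, 0.4869] → [0.0816, 0.3986, -0.4679, -0.7048, 0.5960, 0.3848]
q̇ = J⁺·V = [-0.2060, 0.9550, 0.9980, -0.5270]

-0.2060 0.9550 0.9980 -0.5270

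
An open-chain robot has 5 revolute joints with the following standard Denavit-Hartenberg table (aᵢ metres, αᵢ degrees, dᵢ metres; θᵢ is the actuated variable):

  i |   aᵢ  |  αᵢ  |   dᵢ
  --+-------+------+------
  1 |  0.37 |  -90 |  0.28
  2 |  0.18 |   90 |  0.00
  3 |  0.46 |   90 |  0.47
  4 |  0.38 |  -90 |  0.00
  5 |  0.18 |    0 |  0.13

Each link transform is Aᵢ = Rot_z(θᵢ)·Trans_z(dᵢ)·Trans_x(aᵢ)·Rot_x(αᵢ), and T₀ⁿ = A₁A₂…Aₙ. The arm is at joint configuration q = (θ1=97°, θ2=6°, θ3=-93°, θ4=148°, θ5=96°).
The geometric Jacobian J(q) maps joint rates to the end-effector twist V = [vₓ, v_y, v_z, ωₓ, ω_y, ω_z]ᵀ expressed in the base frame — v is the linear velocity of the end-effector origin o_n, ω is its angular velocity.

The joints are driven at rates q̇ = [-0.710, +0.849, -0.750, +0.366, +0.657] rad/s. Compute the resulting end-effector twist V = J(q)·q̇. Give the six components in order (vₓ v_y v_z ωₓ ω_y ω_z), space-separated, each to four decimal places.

0.7165 0.3501 -0.5376 -1.1480 -0.6266 -1.9737

o_n = [-0.0017, 0.7856, 0.7911]
J₁: ẑ×o_n = [-0.7856, -0.0017, 0.0000], ω = ẑ
J2: z=[-0.9925, -0.1219, 0.0000] o=[-0.0451, 0.3672, 0.2800] → [-0.0623, 0.5073, -0.4100, -0.9925, -0.1219, 0.0000]
J3: z=[-0.0127, 0.1037, 0.9945] o=[-0.0669, 0.5449, 0.2612] → [-0.1844, 0.0716, -0.0098, -0.0127, 0.1037, 0.9945]
J4: z=[0.0691, -0.9921, 0.1044] o=[0.3860, 0.6259, 0.7311] → [-0.0762, -0.0446, -0.3736, 0.0691, -0.9921, 0.1044]
J5: z=[-0.5178, -0.1251, -0.8463] o=[0.0619, 0.6242, 0.9296] → [0.1539, -0.0179, -0.0915, -0.5178, -0.1251, -0.8463]
V = J·q̇ = [0.7165, 0.3501, -0.5376, -1.1480, -0.6266, -1.9737]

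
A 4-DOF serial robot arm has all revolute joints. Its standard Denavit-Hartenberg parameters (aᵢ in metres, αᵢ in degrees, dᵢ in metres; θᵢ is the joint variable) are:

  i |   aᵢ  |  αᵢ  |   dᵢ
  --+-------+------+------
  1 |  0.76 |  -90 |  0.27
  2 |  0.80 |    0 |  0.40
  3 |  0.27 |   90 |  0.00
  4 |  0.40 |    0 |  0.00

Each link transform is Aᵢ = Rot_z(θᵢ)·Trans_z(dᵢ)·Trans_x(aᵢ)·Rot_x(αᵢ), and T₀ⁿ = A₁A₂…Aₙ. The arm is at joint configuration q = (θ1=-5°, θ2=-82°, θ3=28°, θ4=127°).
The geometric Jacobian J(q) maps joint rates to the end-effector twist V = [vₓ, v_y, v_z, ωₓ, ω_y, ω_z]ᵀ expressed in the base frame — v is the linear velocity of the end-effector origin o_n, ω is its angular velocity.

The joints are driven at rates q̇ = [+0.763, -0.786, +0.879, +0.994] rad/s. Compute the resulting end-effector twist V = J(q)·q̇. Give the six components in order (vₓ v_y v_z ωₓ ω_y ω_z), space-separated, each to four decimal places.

-1.3127 0.5552 -0.1710 -0.7930 0.1627 1.3473

o_n = [0.9479, 0.6393, 1.0859]
J₁: ẑ×o_n = [-0.6393, 0.9479, 0.0000], ω = ẑ
J2: z=[0.0872, 0.9962, 0.0000] o=[0.7571, -0.0662, 0.2700] → [0.8128, -0.0711, -0.1285, 0.0872, 0.9962, 0.0000]
J3: z=[0.0872, 0.9962, 0.0000] o=[0.9029, 0.3225, 1.0622] → [0.0236, -0.0021, -0.0172, 0.0872, 0.9962, 0.0000]
J4: z=[-0.8059, 0.0705, 0.5878] o=[1.0610, 0.3087, 1.2806] → [-0.2080, -0.2234, -0.2584, -0.8059, 0.0705, 0.5878]
V = J·q̇ = [-1.3127, 0.5552, -0.1710, -0.7930, 0.1627, 1.3473]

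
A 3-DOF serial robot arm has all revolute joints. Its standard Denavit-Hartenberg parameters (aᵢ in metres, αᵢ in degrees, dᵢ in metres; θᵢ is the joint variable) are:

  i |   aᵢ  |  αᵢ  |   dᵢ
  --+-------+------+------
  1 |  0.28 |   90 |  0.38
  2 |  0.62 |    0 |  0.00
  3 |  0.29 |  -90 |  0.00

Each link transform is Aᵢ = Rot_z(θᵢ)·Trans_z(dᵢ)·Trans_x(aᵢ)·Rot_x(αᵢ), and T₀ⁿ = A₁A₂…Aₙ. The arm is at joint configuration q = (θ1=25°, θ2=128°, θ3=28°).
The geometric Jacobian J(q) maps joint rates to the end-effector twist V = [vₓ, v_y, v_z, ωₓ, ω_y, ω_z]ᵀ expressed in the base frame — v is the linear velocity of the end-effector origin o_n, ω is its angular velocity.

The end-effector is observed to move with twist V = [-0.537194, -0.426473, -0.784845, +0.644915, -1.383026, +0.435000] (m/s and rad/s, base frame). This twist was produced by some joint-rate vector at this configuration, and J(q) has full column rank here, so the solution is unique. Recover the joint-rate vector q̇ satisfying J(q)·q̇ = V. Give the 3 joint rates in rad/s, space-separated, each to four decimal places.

o_n = [-0.3323, -0.1549, 0.9865]
J₁: ẑ×o_n = [0.1549, -0.3323, 0.0000], ω = ẑ
J2: z=[0.4226, -0.9063, 0.0000] o=[0.2538, 0.1183, 0.3800] → [-0.5497, -0.2563, -0.6466, 0.4226, -0.9063, 0.0000]
J3: z=[0.4226, -0.9063, 0.0000] o=[-0.0922, -0.0430, 0.8686] → [-0.1069, -0.0498, -0.2649, 0.4226, -0.9063, 0.0000]
q̇ = J⁺·V = [0.4350, 0.9970, 0.5290]

0.4350 0.9970 0.5290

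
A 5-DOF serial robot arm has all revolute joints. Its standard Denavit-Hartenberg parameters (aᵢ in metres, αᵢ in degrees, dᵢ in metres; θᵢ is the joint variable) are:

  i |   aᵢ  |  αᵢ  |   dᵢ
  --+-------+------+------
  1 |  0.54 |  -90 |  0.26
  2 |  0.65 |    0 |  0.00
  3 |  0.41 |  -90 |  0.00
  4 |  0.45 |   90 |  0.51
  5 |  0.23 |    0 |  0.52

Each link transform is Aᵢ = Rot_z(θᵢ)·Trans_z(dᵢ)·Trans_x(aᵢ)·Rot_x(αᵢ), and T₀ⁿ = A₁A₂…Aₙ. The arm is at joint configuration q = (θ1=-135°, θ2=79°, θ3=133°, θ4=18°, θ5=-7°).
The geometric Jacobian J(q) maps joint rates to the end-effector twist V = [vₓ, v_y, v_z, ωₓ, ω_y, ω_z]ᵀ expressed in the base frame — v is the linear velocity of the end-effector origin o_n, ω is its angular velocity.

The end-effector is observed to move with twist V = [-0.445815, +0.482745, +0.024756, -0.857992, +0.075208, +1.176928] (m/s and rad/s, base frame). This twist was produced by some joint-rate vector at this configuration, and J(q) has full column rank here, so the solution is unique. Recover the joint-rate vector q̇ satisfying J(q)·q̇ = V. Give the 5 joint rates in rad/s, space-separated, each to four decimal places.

0.6620 -0.7200 0.6650 0.7300 -0.6360

o_n = [0.2804, -0.1226, 0.6749]
J₁: ẑ×o_n = [0.1226, 0.2804, -0.0000], ω = ẑ
J2: z=[0.7071, -0.7071, 0.0000] o=[-0.3818, -0.3818, 0.2600] → [-0.2934, -0.2934, 0.6516, 0.7071, -0.7071, 0.0000]
J3: z=[0.7071, -0.7071, 0.0000] o=[-0.4695, -0.4695, -0.3781] → [-0.7446, -0.7446, 0.7756, 0.7071, -0.7071, 0.0000]
J4: z=[-0.3747, -0.3747, 0.8480] o=[-0.2237, -0.2237, -0.1608] → [-0.3989, 0.7406, 0.1510, -0.3747, -0.3747, 0.8480]
J5: z=[0.8578, -0.4872, 0.1638] o=[-0.2565, -0.0598, 0.4985] → [-0.0757, -0.0634, 0.2077, 0.8578, -0.4872, 0.1638]
q̇ = J⁺·V = [0.6620, -0.7200, 0.6650, 0.7300, -0.6360]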